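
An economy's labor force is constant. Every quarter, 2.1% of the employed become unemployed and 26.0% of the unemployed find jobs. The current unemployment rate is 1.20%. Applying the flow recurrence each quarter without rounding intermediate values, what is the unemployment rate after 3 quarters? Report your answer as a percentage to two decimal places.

Unemployment rate after three quarters ≈ 5.14%.

With a fixed labor force, u_{t+1} = u_t + s·(1−u_t) − f·u_t = u_t·(1−s−f) + s.
Here 1−s−f = 0.719 and s = 0.021.
u_1 = 0.012000 × 0.719 + 0.021 = 0.029628.
u_2 = 0.029628 × 0.719 + 0.021 = 0.042303.
u_3 = 0.042303 × 0.719 + 0.021 = 0.051416.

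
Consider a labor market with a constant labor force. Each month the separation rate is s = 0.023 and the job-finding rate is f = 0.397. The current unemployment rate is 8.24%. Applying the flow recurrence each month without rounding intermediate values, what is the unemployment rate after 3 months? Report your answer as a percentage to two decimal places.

With a fixed labor force, u_{t+1} = u_t + s·(1−u_t) − f·u_t = u_t·(1−s−f) + s.
Here 1−s−f = 0.580 and s = 0.023.
u_1 = 0.082400 × 0.580 + 0.023 = 0.070792.
u_2 = 0.070792 × 0.580 + 0.023 = 0.064059.
u_3 = 0.064059 × 0.580 + 0.023 = 0.060154.

Unemployment rate after three months ≈ 6.02%.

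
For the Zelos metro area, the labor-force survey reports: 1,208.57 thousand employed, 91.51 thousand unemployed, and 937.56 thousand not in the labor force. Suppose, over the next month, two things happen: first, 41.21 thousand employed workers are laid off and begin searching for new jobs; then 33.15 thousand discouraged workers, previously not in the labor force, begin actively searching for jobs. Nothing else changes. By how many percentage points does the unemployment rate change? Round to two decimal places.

Initially, labor force = 1,208.57 + 91.51 = 1,300.08 thousand, so u = 91.51/1,300.08 = 7.04%.
After the first change, employed falls and unemployed rises by 41.21; labor force unchanged → E = 1,167.36, U = 132.72, labor force = 1,300.08 thousand.
After the second change, unemployed and labor force both rise by 33.15 → E = 1,167.36, U = 165.87, labor force = 1,333.23 thousand.
New unemployment rate = 165.87 / 1,333.23 = 12.44%.
Change = 12.44% − 7.04% = +5.40 percentage points.

The unemployment rate changes by +5.40 percentage points.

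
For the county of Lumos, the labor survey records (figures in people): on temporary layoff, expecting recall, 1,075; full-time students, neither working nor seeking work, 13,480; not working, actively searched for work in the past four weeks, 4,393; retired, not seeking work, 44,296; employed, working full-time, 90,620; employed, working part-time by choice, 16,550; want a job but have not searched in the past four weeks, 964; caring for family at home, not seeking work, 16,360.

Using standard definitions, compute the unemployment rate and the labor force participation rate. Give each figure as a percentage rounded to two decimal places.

Employed = 90,620 + 16,550 = 107,170.
Unemployed = 1,075 + 4,393 = 5,468 (jobless and actively searching, or on temporary layoff).
Labor force = 107,170 + 5,468 = 112,638.
Not in labor force = 13,480 + 44,296 + 964 + 16,360 = 75,100 (those not working and not actively searching are outside the labor force — including those who want a job but have given up searching).
Civilian working-age population = 112,638 + 75,100 = 187,738.
Unemployment rate = 5,468 / 112,638 = 4.85%.
Labor force participation rate = 112,638 / 187,738 = 60.00%.

Unemployment rate ≈ 4.85%; labor force participation rate ≈ 60.00%.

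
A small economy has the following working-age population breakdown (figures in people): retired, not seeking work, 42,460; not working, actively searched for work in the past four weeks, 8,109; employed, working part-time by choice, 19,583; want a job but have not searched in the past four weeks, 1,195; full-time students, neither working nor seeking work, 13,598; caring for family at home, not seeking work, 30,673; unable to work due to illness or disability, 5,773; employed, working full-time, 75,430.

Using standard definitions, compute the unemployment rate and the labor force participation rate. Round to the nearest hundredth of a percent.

Employed = 19,583 + 75,430 = 95,013.
Unemployed = 8,109.
Labor force = 95,013 + 8,109 = 103,122.
Not in labor force = 42,460 + 1,195 + 13,598 + 30,673 + 5,773 = 93,699 (those not working and not actively searching are outside the labor force — including those who want a job but have given up searching).
Civilian working-age population = 103,122 + 93,699 = 196,821.
Unemployment rate = 8,109 / 103,122 = 7.86%.
Labor force participation rate = 103,122 / 196,821 = 52.39%.

Unemployment rate ≈ 7.86%; labor force participation rate ≈ 52.39%.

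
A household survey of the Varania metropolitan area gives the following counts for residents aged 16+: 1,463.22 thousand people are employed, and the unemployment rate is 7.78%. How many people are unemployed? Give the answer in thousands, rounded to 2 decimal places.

About 123.44 thousand are unemployed.

Let U be the number unemployed. The labor force is E + U, and U/(E+U) = 0.0778.
So U = 0.0778 × 1,463.22 / (1 − 0.0778) = 113.8385 / 0.9222 ≈ 123.44 thousand.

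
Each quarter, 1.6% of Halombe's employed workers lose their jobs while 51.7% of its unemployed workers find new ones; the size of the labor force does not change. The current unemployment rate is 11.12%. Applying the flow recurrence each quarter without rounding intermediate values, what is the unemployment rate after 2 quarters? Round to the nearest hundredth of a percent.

Unemployment rate after two quarters ≈ 4.77%.

With a fixed labor force, u_{t+1} = u_t + s·(1−u_t) − f·u_t = u_t·(1−s−f) + s.
Here 1−s−f = 0.467 and s = 0.016.
u_1 = 0.111200 × 0.467 + 0.016 = 0.067930.
u_2 = 0.067930 × 0.467 + 0.016 = 0.047723.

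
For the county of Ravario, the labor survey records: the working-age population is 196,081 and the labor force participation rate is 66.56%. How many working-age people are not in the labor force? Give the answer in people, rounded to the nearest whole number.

About 65,569 are not in the labor force.

Share not in the labor force = 1 − 0.6656 = 0.3344.
Not in labor force = 0.3344 × 196,081 ≈ 65,569.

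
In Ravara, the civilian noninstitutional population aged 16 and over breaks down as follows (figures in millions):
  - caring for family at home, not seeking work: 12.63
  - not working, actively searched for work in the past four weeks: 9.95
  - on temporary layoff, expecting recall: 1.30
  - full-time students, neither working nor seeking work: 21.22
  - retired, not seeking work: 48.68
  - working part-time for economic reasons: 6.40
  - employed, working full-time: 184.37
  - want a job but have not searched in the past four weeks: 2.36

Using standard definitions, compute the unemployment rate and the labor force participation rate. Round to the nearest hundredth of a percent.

Unemployment rate ≈ 5.57%; labor force participation rate ≈ 70.41%.

Employed = 6.40 + 184.37 = 190.77 million (anyone who worked, including part-time for economic reasons, counts as employed).
Unemployed = 9.95 + 1.30 = 11.25 million (jobless and actively searching, or on temporary layoff).
Labor force = 190.77 + 11.25 = 202.02 million.
Not in labor force = 12.63 + 21.22 + 48.68 + 2.36 = 84.89 million (those not working and not actively searching are outside the labor force — including those who want a job but have given up searching).
Civilian working-age population = 202.02 + 84.89 = 286.91 million.
Unemployment rate = 11.25 / 202.02 = 5.57%.
Labor force participation rate = 202.02 / 286.91 = 70.41%.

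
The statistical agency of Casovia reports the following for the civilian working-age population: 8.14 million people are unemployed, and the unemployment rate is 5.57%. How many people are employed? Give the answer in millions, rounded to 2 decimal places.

Labor force = U / u = 8.14 / 0.0557 ≈ 146.14 million.
Employed = labor force − unemployed = 146.14 − 8.14 = 138.00 million.

About 138.00 million are employed.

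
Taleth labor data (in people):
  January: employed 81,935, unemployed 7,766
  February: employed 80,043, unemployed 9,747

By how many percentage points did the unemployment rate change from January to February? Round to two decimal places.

January: labor force = 81,935 + 7,766 = 89,701; u = 7,766/89,701 = 8.66%.
February: labor force = 80,043 + 9,747 = 89,790; u = 9,747/89,790 = 10.86%.
Change = 10.86% − 8.66% = +2.20 pp.

The unemployment rate changed by +2.20 percentage points.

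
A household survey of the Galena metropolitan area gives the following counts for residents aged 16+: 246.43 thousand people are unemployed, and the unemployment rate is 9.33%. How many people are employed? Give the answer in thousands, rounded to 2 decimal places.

About 2,394.83 thousand are employed.

Labor force = U / u = 246.43 / 0.0933 ≈ 2,641.26 thousand.
Employed = labor force − unemployed = 2,641.26 − 246.43 = 2,394.83 thousand.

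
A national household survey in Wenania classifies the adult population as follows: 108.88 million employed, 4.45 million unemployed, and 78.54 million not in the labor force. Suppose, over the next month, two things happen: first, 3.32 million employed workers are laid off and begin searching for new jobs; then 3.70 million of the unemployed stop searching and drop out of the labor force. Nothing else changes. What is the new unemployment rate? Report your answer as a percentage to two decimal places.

New unemployment rate ≈ 3.71%.

Initially, labor force = 108.88 + 4.45 = 113.33 million, so u = 4.45/113.33 = 3.93%.
After the first change, employed falls and unemployed rises by 3.32; labor force unchanged → E = 105.56, U = 7.77, labor force = 113.33 million.
After the second change, unemployed and labor force both fall by 3.70 → E = 105.56, U = 4.07, labor force = 109.63 million.
New unemployment rate = 4.07 / 109.63 = 3.71%.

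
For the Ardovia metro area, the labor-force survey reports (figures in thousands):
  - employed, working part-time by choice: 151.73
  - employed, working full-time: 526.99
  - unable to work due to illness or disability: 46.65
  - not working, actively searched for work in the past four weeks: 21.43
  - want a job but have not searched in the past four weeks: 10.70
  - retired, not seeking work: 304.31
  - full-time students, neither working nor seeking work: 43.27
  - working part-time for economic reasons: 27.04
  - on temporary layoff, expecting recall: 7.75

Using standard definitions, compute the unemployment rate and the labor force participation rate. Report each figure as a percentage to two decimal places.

Unemployment rate ≈ 3.97%; labor force participation rate ≈ 64.48%.

Employed = 151.73 + 526.99 + 27.04 = 705.76 thousand (anyone who worked, including part-time for economic reasons, counts as employed).
Unemployed = 21.43 + 7.75 = 29.18 thousand (jobless and actively searching, or on temporary layoff).
Labor force = 705.76 + 29.18 = 734.94 thousand.
Not in labor force = 46.65 + 10.70 + 304.31 + 43.27 = 404.93 thousand (those not working and not actively searching are outside the labor force — including those who want a job but have given up searching).
Civilian working-age population = 734.94 + 404.93 = 1,139.87 thousand.
Unemployment rate = 29.18 / 734.94 = 3.97%.
Labor force participation rate = 734.94 / 1,139.87 = 64.48%.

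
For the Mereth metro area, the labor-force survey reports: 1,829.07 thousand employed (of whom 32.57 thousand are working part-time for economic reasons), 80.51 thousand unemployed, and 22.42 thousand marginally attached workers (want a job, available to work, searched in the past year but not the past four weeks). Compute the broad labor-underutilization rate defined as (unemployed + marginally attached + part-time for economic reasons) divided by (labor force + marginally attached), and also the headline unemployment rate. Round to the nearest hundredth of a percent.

Labor force = 1,829.07 + 80.51 = 1,909.58 thousand.
Numerator = 80.51 + 22.42 + 32.57 = 135.50 thousand.
Denominator = 1,909.58 + 22.42 = 1,932.00 thousand.
Broad rate = 135.50 / 1,932.00 = 7.01%.
Headline unemployment rate = 80.51 / 1,909.58 = 4.22%.

Broad underutilization rate ≈ 7.01%; headline unemployment rate ≈ 4.22%.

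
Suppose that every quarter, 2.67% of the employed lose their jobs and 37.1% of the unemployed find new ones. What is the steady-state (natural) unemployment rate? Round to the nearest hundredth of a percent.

At steady state the flows balance: s·E = f·U, so U/(E+U) = s/(s+f).
u* = 2.67 / (2.67 + 37.1) = 2.67 / 39.77 = 6.71%.

Steady-state unemployment rate ≈ 6.71%.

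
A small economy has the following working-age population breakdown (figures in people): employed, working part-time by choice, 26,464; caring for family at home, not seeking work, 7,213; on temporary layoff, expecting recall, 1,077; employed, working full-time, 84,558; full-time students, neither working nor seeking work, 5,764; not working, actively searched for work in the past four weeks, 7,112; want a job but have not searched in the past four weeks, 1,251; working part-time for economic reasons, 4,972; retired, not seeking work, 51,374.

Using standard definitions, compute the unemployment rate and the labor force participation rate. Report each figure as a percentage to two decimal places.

Unemployment rate ≈ 6.59%; labor force participation rate ≈ 65.43%.

Employed = 26,464 + 84,558 + 4,972 = 115,994 (anyone who worked, including part-time for economic reasons, counts as employed).
Unemployed = 1,077 + 7,112 = 8,189 (jobless and actively searching, or on temporary layoff).
Labor force = 115,994 + 8,189 = 124,183.
Not in labor force = 7,213 + 5,764 + 1,251 + 51,374 = 65,602 (those not working and not actively searching are outside the labor force — including those who want a job but have given up searching).
Civilian working-age population = 124,183 + 65,602 = 189,785.
Unemployment rate = 8,189 / 124,183 = 6.59%.
Labor force participation rate = 124,183 / 189,785 = 65.43%.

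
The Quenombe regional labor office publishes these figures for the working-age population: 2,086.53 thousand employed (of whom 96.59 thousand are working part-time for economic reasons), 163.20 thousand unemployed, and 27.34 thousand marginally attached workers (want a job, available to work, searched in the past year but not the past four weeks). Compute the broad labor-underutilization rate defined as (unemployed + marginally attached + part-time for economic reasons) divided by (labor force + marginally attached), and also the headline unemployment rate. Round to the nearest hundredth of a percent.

Labor force = 2,086.53 + 163.20 = 2,249.73 thousand.
Numerator = 163.20 + 27.34 + 96.59 = 287.13 thousand.
Denominator = 2,249.73 + 27.34 = 2,277.07 thousand.
Broad rate = 287.13 / 2,277.07 = 12.61%.
Headline unemployment rate = 163.20 / 2,249.73 = 7.25%.

Broad underutilization rate ≈ 12.61%; headline unemployment rate ≈ 7.25%.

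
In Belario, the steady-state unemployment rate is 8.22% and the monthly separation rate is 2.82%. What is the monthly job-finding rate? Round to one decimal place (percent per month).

From u* = s/(s+f): f = s·(1−u)/u.
f = 2.82 × (1 − 0.0822) / 0.0822 = 2.5882 / 0.0822 ≈ 31.5% per month.

Job-finding rate ≈ 31.5% per month.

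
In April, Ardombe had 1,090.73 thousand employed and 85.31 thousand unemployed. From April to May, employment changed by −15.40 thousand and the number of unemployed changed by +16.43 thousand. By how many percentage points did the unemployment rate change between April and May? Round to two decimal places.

The unemployment rate changed by +1.39 percentage points.

April: labor force = 1,090.73 + 85.31 = 1,176.04; u = 85.31/1,176.04 = 7.25%.
May: labor force = 1,075.33 + 101.74 = 1,177.07; u = 101.74/1,177.07 = 8.64%.
Change = 8.64% − 7.25% = +1.39 pp.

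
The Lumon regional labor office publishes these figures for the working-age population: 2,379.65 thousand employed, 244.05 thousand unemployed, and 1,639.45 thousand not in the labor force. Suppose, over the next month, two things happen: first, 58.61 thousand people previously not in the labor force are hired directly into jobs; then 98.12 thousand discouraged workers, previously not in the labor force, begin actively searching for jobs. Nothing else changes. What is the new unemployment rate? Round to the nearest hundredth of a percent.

New unemployment rate ≈ 12.31%.

Initially, labor force = 2,379.65 + 244.05 = 2,623.70 thousand, so u = 244.05/2,623.70 = 9.30%.
After the first change, employed and labor force both rise by 58.61; unemployed unchanged → E = 2,438.26, U = 244.05, labor force = 2,682.31 thousand.
After the second change, unemployed and labor force both rise by 98.12 → E = 2,438.26, U = 342.17, labor force = 2,780.43 thousand.
New unemployment rate = 342.17 / 2,780.43 = 12.31%.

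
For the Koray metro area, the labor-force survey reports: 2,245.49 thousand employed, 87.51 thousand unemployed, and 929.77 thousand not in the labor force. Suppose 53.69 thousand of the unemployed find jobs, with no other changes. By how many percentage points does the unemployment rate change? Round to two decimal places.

Initially, labor force = 2,245.49 + 87.51 = 2,333.00 thousand, so u = 87.51/2,333.00 = 3.75%.
After the change, unemployed falls and employed rises by 53.69; labor force unchanged → E = 2,299.18, U = 33.82, labor force = 2,333.00 thousand.
New unemployment rate = 33.82 / 2,333.00 = 1.45%.
Change = 1.45% − 3.75% = −2.30 percentage points.

The unemployment rate changes by −2.30 percentage points.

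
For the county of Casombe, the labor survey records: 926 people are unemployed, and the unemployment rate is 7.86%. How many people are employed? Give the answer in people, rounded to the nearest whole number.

Labor force = U / u = 926 / 0.0786 ≈ 11,781.
Employed = labor force − unemployed = 11,781 − 926 = 10,855.

About 10,855 are employed.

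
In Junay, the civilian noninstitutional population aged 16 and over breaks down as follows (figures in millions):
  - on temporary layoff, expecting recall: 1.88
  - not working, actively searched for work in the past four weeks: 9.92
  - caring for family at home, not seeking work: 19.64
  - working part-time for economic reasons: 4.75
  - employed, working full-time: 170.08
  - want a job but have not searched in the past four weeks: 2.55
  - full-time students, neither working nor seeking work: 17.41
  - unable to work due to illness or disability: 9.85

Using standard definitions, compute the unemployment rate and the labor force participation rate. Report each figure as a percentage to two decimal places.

Unemployment rate ≈ 6.32%; labor force participation rate ≈ 79.05%.

Employed = 4.75 + 170.08 = 174.83 million (anyone who worked, including part-time for economic reasons, counts as employed).
Unemployed = 1.88 + 9.92 = 11.80 million (jobless and actively searching, or on temporary layoff).
Labor force = 174.83 + 11.80 = 186.63 million.
Not in labor force = 19.64 + 2.55 + 17.41 + 9.85 = 49.45 million (those not working and not actively searching are outside the labor force — including those who want a job but have given up searching).
Civilian working-age population = 186.63 + 49.45 = 236.08 million.
Unemployment rate = 11.80 / 186.63 = 6.32%.
Labor force participation rate = 186.63 / 236.08 = 79.05%.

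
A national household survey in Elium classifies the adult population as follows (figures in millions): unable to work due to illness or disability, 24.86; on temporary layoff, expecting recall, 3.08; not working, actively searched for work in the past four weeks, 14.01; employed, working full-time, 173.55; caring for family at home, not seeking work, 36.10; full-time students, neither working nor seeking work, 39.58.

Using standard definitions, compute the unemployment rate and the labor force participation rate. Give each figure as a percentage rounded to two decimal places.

Employed = 173.55 million.
Unemployed = 3.08 + 14.01 = 17.09 million (jobless and actively searching, or on temporary layoff).
Labor force = 173.55 + 17.09 = 190.64 million.
Not in labor force = 24.86 + 36.10 + 39.58 = 100.54 million (those not working and not actively searching are outside the labor force).
Civilian working-age population = 190.64 + 100.54 = 291.18 million.
Unemployment rate = 17.09 / 190.64 = 8.96%.
Labor force participation rate = 190.64 / 291.18 = 65.47%.

Unemployment rate ≈ 8.96%; labor force participation rate ≈ 65.47%.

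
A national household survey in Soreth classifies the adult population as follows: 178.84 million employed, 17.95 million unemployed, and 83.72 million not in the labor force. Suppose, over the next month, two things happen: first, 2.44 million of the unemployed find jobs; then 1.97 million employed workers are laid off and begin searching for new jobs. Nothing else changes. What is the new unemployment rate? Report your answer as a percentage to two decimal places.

New unemployment rate ≈ 8.88%.

Initially, labor force = 178.84 + 17.95 = 196.79 million, so u = 17.95/196.79 = 9.12%.
After the first change, unemployed falls and employed rises by 2.44; labor force unchanged → E = 181.28, U = 15.51, labor force = 196.79 million.
After the second change, employed falls and unemployed rises by 1.97; labor force unchanged → E = 179.31, U = 17.48, labor force = 196.79 million.
New unemployment rate = 17.48 / 196.79 = 8.88%.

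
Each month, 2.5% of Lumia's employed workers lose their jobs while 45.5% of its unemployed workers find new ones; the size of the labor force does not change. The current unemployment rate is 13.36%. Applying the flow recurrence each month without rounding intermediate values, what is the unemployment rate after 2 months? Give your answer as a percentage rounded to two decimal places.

Unemployment rate after two months ≈ 7.41%.

With a fixed labor force, u_{t+1} = u_t + s·(1−u_t) − f·u_t = u_t·(1−s−f) + s.
Here 1−s−f = 0.520 and s = 0.025.
u_1 = 0.133600 × 0.520 + 0.025 = 0.094472.
u_2 = 0.094472 × 0.520 + 0.025 = 0.074125.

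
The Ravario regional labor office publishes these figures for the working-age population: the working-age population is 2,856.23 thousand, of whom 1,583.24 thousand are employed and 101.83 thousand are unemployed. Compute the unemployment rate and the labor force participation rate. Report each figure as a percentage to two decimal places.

Labor force = employed + unemployed = 1,583.24 + 101.83 = 1,685.07 thousand.
Unemployment rate = 101.83 / 1,685.07 = 6.04%.
Labor force participation rate = 1,685.07 / 2,856.23 = 59.00%.

Unemployment rate ≈ 6.04%; labor force participation rate ≈ 59.00%.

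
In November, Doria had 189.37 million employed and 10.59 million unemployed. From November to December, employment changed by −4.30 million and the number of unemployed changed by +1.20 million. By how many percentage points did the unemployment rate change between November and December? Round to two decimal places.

November: labor force = 189.37 + 10.59 = 199.96; u = 10.59/199.96 = 5.30%.
December: labor force = 185.07 + 11.79 = 196.86; u = 11.79/196.86 = 5.99%.
Change = 5.99% − 5.30% = +0.69 pp.

The unemployment rate changed by +0.69 percentage points.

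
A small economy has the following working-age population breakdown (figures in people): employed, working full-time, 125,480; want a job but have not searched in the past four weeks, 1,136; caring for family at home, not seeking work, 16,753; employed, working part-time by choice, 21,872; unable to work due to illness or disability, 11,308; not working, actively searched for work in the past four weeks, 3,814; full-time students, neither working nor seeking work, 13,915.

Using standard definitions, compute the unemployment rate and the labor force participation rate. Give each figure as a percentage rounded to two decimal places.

Unemployment rate ≈ 2.52%; labor force participation rate ≈ 77.81%.

Employed = 125,480 + 21,872 = 147,352.
Unemployed = 3,814.
Labor force = 147,352 + 3,814 = 151,166.
Not in labor force = 1,136 + 16,753 + 11,308 + 13,915 = 43,112 (those not working and not actively searching are outside the labor force — including those who want a job but have given up searching).
Civilian working-age population = 151,166 + 43,112 = 194,278.
Unemployment rate = 3,814 / 151,166 = 2.52%.
Labor force participation rate = 151,166 / 194,278 = 77.81%.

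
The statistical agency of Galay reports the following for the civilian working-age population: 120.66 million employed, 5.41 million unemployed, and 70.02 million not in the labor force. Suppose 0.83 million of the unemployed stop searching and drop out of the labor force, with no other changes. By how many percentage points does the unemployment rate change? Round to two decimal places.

Initially, labor force = 120.66 + 5.41 = 126.07 million, so u = 5.41/126.07 = 4.29%.
After the change, unemployed and labor force both fall by 0.83 → E = 120.66, U = 4.58, labor force = 125.24 million.
New unemployment rate = 4.58 / 125.24 = 3.66%.
Change = 3.66% − 4.29% = −0.63 percentage points.

The unemployment rate changes by −0.63 percentage points.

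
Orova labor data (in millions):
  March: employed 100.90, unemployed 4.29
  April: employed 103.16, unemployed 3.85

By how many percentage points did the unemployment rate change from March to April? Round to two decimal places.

The unemployment rate changed by −0.48 percentage points.

March: labor force = 100.90 + 4.29 = 105.19; u = 4.29/105.19 = 4.08%.
April: labor force = 103.16 + 3.85 = 107.01; u = 3.85/107.01 = 3.60%.
Change = 3.60% − 4.08% = −0.48 pp.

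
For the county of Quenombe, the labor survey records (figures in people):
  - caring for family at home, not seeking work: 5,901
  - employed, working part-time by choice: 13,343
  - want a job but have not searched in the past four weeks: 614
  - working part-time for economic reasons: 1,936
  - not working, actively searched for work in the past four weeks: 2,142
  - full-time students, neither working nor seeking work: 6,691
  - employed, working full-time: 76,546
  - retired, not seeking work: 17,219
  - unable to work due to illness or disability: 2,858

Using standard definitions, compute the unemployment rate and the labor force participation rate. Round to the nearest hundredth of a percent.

Unemployment rate ≈ 2.28%; labor force participation rate ≈ 73.84%.

Employed = 13,343 + 1,936 + 76,546 = 91,825 (anyone who worked, including part-time for economic reasons, counts as employed).
Unemployed = 2,142.
Labor force = 91,825 + 2,142 = 93,967.
Not in labor force = 5,901 + 614 + 6,691 + 17,219 + 2,858 = 33,283 (those not working and not actively searching are outside the labor force — including those who want a job but have given up searching).
Civilian working-age population = 93,967 + 33,283 = 127,250.
Unemployment rate = 2,142 / 93,967 = 2.28%.
Labor force participation rate = 93,967 / 127,250 = 73.84%.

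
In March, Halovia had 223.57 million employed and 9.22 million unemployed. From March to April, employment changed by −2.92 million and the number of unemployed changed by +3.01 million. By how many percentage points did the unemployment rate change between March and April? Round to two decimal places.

The unemployment rate changed by +1.29 percentage points.

March: labor force = 223.57 + 9.22 = 232.79; u = 9.22/232.79 = 3.96%.
April: labor force = 220.65 + 12.23 = 232.88; u = 12.23/232.88 = 5.25%.
Change = 5.25% − 3.96% = +1.29 pp.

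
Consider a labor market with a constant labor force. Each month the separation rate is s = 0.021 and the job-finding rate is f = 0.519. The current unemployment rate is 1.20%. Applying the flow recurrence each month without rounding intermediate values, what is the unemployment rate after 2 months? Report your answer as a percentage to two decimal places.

Unemployment rate after two months ≈ 3.32%.

With a fixed labor force, u_{t+1} = u_t + s·(1−u_t) − f·u_t = u_t·(1−s−f) + s.
Here 1−s−f = 0.460 and s = 0.021.
u_1 = 0.012000 × 0.460 + 0.021 = 0.026520.
u_2 = 0.026520 × 0.460 + 0.021 = 0.033199.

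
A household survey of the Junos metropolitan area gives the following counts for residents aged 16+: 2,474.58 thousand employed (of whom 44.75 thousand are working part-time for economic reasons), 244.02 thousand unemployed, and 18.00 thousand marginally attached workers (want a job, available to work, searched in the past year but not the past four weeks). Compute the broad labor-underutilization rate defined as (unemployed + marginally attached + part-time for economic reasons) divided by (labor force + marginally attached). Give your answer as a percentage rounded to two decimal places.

Broad underutilization rate ≈ 11.21%.

Labor force = 2,474.58 + 244.02 = 2,718.60 thousand.
Numerator = 244.02 + 18.00 + 44.75 = 306.77 thousand.
Denominator = 2,718.60 + 18.00 = 2,736.60 thousand.
Broad rate = 306.77 / 2,736.60 = 11.21%.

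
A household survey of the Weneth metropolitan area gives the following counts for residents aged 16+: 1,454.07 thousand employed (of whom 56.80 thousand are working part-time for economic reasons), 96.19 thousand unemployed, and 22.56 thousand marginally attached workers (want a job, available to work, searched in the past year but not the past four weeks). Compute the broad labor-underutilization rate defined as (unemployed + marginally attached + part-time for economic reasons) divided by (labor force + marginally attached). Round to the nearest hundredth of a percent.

Broad underutilization rate ≈ 11.16%.

Labor force = 1,454.07 + 96.19 = 1,550.26 thousand.
Numerator = 96.19 + 22.56 + 56.80 = 175.55 thousand.
Denominator = 1,550.26 + 22.56 = 1,572.82 thousand.
Broad rate = 175.55 / 1,572.82 = 11.16%.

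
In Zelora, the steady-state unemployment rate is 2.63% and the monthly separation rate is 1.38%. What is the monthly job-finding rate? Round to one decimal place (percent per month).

Job-finding rate ≈ 51.1% per month.

From u* = s/(s+f): f = s·(1−u)/u.
f = 1.38 × (1 − 0.0263) / 0.0263 = 1.3437 / 0.0263 ≈ 51.1% per month.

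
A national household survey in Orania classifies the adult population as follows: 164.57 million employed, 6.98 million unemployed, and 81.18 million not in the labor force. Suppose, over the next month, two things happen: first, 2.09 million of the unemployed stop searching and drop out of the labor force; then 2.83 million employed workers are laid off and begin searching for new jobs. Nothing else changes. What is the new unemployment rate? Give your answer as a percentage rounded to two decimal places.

Initially, labor force = 164.57 + 6.98 = 171.55 million, so u = 6.98/171.55 = 4.07%.
After the first change, unemployed and labor force both fall by 2.09 → E = 164.57, U = 4.89, labor force = 169.46 million.
After the second change, employed falls and unemployed rises by 2.83; labor force unchanged → E = 161.74, U = 7.72, labor force = 169.46 million.
New unemployment rate = 7.72 / 169.46 = 4.56%.

New unemployment rate ≈ 4.56%.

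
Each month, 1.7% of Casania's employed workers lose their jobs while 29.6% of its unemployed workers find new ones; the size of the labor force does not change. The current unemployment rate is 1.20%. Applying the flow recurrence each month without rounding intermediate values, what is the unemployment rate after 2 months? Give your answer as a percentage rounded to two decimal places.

Unemployment rate after two months ≈ 3.43%.

With a fixed labor force, u_{t+1} = u_t + s·(1−u_t) − f·u_t = u_t·(1−s−f) + s.
Here 1−s−f = 0.687 and s = 0.017.
u_1 = 0.012000 × 0.687 + 0.017 = 0.025244.
u_2 = 0.025244 × 0.687 + 0.017 = 0.034343.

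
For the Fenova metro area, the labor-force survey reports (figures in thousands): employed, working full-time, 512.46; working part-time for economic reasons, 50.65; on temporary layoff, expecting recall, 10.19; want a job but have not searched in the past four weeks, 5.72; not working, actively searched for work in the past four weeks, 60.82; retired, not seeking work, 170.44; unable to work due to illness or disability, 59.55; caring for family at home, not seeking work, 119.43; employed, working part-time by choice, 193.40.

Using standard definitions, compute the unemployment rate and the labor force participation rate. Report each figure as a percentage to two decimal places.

Employed = 512.46 + 50.65 + 193.40 = 756.51 thousand (anyone who worked, including part-time for economic reasons, counts as employed).
Unemployed = 10.19 + 60.82 = 71.01 thousand (jobless and actively searching, or on temporary layoff).
Labor force = 756.51 + 71.01 = 827.52 thousand.
Not in labor force = 5.72 + 170.44 + 59.55 + 119.43 = 355.14 thousand (those not working and not actively searching are outside the labor force — including those who want a job but have given up searching).
Civilian working-age population = 827.52 + 355.14 = 1,182.66 thousand.
Unemployment rate = 71.01 / 827.52 = 8.58%.
Labor force participation rate = 827.52 / 1,182.66 = 69.97%.

Unemployment rate ≈ 8.58%; labor force participation rate ≈ 69.97%.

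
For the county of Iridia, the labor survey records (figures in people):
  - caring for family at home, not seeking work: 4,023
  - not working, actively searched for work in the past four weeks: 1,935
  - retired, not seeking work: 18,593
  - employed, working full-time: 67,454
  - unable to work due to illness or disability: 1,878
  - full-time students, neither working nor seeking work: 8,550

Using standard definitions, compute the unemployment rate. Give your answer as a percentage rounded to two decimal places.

Employed = 67,454.
Unemployed = 1,935.
Labor force = 67,454 + 1,935 = 69,389.
Unemployment rate = 1,935 / 69,389 = 2.79%.

Unemployment rate ≈ 2.79%.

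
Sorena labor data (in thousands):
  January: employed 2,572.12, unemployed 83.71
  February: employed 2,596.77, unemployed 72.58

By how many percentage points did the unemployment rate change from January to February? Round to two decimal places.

The unemployment rate changed by −0.43 percentage points.

January: labor force = 2,572.12 + 83.71 = 2,655.83; u = 83.71/2,655.83 = 3.15%.
February: labor force = 2,596.77 + 72.58 = 2,669.35; u = 72.58/2,669.35 = 2.72%.
Change = 2.72% − 3.15% = −0.43 pp.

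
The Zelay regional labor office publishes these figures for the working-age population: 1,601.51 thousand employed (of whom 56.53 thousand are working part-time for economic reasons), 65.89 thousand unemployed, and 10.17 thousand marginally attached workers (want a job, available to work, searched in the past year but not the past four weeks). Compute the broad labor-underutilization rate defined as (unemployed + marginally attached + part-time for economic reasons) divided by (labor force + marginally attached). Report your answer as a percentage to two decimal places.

Broad underutilization rate ≈ 7.90%.

Labor force = 1,601.51 + 65.89 = 1,667.40 thousand.
Numerator = 65.89 + 10.17 + 56.53 = 132.59 thousand.
Denominator = 1,667.40 + 10.17 = 1,677.57 thousand.
Broad rate = 132.59 / 1,677.57 = 7.90%.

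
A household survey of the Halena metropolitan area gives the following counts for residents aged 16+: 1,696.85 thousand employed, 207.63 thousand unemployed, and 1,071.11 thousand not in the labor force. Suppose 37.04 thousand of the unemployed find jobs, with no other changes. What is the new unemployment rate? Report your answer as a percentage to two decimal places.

Initially, labor force = 1,696.85 + 207.63 = 1,904.48 thousand, so u = 207.63/1,904.48 = 10.90%.
After the change, unemployed falls and employed rises by 37.04; labor force unchanged → E = 1,733.89, U = 170.59, labor force = 1,904.48 thousand.
New unemployment rate = 170.59 / 1,904.48 = 8.96%.

New unemployment rate ≈ 8.96%.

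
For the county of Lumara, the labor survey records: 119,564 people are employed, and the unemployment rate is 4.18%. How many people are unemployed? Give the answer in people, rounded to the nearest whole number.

Let U be the number unemployed. The labor force is E + U, and U/(E+U) = 0.0418.
So U = 0.0418 × 119,564 / (1 − 0.0418) = 4997.78 / 0.9582 ≈ 5,216.

About 5,216 are unemployed.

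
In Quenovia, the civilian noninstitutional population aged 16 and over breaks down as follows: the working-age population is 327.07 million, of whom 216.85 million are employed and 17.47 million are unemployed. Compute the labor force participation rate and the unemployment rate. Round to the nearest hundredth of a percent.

Labor force = employed + unemployed = 216.85 + 17.47 = 234.32 million.
Unemployment rate = 17.47 / 234.32 = 7.46%.
Labor force participation rate = 234.32 / 327.07 = 71.64%.

Labor force participation rate ≈ 71.64%; unemployment rate ≈ 7.46%.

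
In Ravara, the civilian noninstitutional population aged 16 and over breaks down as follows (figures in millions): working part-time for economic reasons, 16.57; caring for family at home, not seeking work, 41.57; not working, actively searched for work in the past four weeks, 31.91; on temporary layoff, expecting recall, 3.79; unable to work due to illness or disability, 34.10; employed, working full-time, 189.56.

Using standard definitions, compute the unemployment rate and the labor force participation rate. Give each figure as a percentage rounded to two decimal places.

Employed = 16.57 + 189.56 = 206.13 million (anyone who worked, including part-time for economic reasons, counts as employed).
Unemployed = 31.91 + 3.79 = 35.70 million (jobless and actively searching, or on temporary layoff).
Labor force = 206.13 + 35.70 = 241.83 million.
Not in labor force = 41.57 + 34.10 = 75.67 million (those not working and not actively searching are outside the labor force).
Civilian working-age population = 241.83 + 75.67 = 317.50 million.
Unemployment rate = 35.70 / 241.83 = 14.76%.
Labor force participation rate = 241.83 / 317.50 = 76.17%.

Unemployment rate ≈ 14.76%; labor force participation rate ≈ 76.17%.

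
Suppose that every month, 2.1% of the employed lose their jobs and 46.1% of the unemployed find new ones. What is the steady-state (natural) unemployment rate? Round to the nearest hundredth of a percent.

Steady-state unemployment rate ≈ 4.36%.

At steady state the flows balance: s·E = f·U, so U/(E+U) = s/(s+f).
u* = 2.1 / (2.1 + 46.1) = 2.1 / 48.20 = 4.36%.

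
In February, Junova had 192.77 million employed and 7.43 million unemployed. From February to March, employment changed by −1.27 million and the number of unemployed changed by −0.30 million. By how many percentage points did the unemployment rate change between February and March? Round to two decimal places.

February: labor force = 192.77 + 7.43 = 200.20; u = 7.43/200.20 = 3.71%.
March: labor force = 191.50 + 7.13 = 198.63; u = 7.13/198.63 = 3.59%.
Change = 3.59% − 3.71% = −0.12 pp.

The unemployment rate changed by −0.12 percentage points.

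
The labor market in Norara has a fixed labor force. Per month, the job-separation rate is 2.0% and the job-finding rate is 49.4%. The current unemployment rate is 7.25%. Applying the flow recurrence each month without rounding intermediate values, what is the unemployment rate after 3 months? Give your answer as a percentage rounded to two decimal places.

With a fixed labor force, u_{t+1} = u_t + s·(1−u_t) − f·u_t = u_t·(1−s−f) + s.
Here 1−s−f = 0.486 and s = 0.020.
u_1 = 0.072500 × 0.486 + 0.020 = 0.055235.
u_2 = 0.055235 × 0.486 + 0.020 = 0.046844.
u_3 = 0.046844 × 0.486 + 0.020 = 0.042766.

Unemployment rate after three months ≈ 4.28%.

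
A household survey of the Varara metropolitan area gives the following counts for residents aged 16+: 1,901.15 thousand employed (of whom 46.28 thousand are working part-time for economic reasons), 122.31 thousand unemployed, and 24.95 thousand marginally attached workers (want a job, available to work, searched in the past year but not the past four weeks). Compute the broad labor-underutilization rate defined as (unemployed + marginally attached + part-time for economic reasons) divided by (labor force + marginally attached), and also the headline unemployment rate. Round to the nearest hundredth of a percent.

Labor force = 1,901.15 + 122.31 = 2,023.46 thousand.
Numerator = 122.31 + 24.95 + 46.28 = 193.54 thousand.
Denominator = 2,023.46 + 24.95 = 2,048.41 thousand.
Broad rate = 193.54 / 2,048.41 = 9.45%.
Headline unemployment rate = 122.31 / 2,023.46 = 6.04%.

Broad underutilization rate ≈ 9.45%; headline unemployment rate ≈ 6.04%.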